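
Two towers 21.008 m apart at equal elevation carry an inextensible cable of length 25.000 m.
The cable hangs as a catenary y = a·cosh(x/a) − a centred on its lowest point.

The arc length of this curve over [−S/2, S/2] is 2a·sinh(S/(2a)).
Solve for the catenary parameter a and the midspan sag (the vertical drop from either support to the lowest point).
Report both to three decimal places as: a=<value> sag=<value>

seed: a₀ = √(S³/(24(L−S))) = √(21.008³/(24·3.992)) = 9.837306
iter 1: u=1.067772  f(a)=+2.338e-01  f'(a)=-9.080e-01  a ← 9.837306 − (+2.338e-01/-9.080e-01) = 10.094851
iter 2: u=1.040530  f(a)=+9.498e-03  f'(a)=-8.356e-01  a ← 10.094851 − (+9.498e-03/-8.356e-01) = 10.106218
iter 3: u=1.039360  f(a)=+1.714e-05  f'(a)=-8.326e-01  a ← 10.106218 − (+1.714e-05/-8.326e-01) = 10.106239
iter 4: u=1.039358  f(a)=+5.602e-11  f'(a)=-8.326e-01  a ← 10.106239 − (+5.602e-11/-8.326e-01) = 10.106239
iter 5: u=1.039358  f(a)=-3.553e-15  f'(a)=-8.326e-01  a ← 10.106239 − (-3.553e-15/-8.326e-01) = 10.106239
converged: |Δa| < 1e-12 after 5 iterations
sag = a·(cosh(S/(2a)) − 1) = 10.106239·(cosh(1.039358) − 1) = 5.968153
T_max/T_min = cosh(S/(2a)) = 1.590541

a=10.106 sag=5.968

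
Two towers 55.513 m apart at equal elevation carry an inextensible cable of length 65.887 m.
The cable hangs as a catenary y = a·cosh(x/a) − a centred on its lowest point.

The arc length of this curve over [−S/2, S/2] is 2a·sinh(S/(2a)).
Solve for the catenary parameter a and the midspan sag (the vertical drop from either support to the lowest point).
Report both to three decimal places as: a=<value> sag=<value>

seed: a₀ = √(S³/(24(L−S))) = √(55.513³/(24·10.374)) = 26.212793
iter 1: u=1.058891  f(a)=+5.974e-01  f'(a)=-8.839e-01  a ← 26.212793 − (+5.974e-01/-8.839e-01) = 26.888620
iter 2: u=1.032277  f(a)=+2.388e-02  f'(a)=-8.145e-01  a ← 26.888620 − (+2.388e-02/-8.145e-01) = 26.917942
iter 3: u=1.031152  f(a)=+4.169e-05  f'(a)=-8.117e-01  a ← 26.917942 − (+4.169e-05/-8.117e-01) = 26.917993
iter 4: u=1.031150  f(a)=+1.276e-10  f'(a)=-8.117e-01  a ← 26.917993 − (+1.276e-10/-8.117e-01) = 26.917993
iter 5: u=1.031150  f(a)=+1.421e-14  f'(a)=-8.117e-01  a ← 26.917993 − (+1.421e-14/-8.117e-01) = 26.917993
converged: |Δa| < 1e-12 after 5 iterations
sag = a·(cosh(S/(2a)) − 1) = 26.917993·(cosh(1.031150) − 1) = 15.624369
T_max/T_min = cosh(S/(2a)) = 1.580443

a=26.918 sag=15.624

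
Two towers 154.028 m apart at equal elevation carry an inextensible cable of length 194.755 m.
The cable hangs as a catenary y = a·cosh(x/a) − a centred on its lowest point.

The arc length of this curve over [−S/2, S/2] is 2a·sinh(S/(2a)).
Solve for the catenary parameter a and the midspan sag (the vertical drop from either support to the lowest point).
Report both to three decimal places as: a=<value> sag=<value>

a=63.435 sag=52.782

seed: a₀ = √(S³/(24(L−S))) = √(154.028³/(24·40.727)) = 61.143836
iter 1: u=1.259555  f(a)=+3.355e+00  f'(a)=-1.556e+00  a ← 61.143836 − (+3.355e+00/-1.556e+00) = 63.300461
iter 2: u=1.216642  f(a)=+1.857e-01  f'(a)=-1.388e+00  a ← 63.300461 − (+1.857e-01/-1.388e+00) = 63.434252
iter 3: u=1.214076  f(a)=+6.425e-04  f'(a)=-1.378e+00  a ← 63.434252 − (+6.425e-04/-1.378e+00) = 63.434718
iter 4: u=1.214067  f(a)=+7.750e-09  f'(a)=-1.378e+00  a ← 63.434718 − (+7.750e-09/-1.378e+00) = 63.434718
iter 5: u=1.214067  f(a)=+0.000e+00  f'(a)=-1.378e+00  a ← 63.434718 − (+0.000e+00/-1.378e+00) = 63.434718
converged: |Δa| < 1e-12 after 5 iterations
sag = a·(cosh(S/(2a)) − 1) = 63.434718·(cosh(1.214067) − 1) = 52.782066
T_max/T_min = cosh(S/(2a)) = 1.832069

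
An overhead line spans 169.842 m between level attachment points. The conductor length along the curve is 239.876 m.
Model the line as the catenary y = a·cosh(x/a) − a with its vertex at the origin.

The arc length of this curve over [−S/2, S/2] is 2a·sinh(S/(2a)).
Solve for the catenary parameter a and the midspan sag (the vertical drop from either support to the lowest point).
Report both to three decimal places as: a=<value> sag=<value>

a=57.055 sag=75.762

seed: a₀ = √(S³/(24(L−S))) = √(169.842³/(24·70.034)) = 53.989283
iter 1: u=1.572923  f(a)=+9.192e+00  f'(a)=-3.296e+00  a ← 53.989283 − (+9.192e+00/-3.296e+00) = 56.778372
iter 2: u=1.495658  f(a)=+7.603e-01  f'(a)=-2.771e+00  a ← 56.778372 − (+7.603e-01/-2.771e+00) = 57.052748
iter 3: u=1.488465  f(a)=+6.238e-03  f'(a)=-2.726e+00  a ← 57.052748 − (+6.238e-03/-2.726e+00) = 57.055037
iter 4: u=1.488405  f(a)=+4.276e-07  f'(a)=-2.725e+00  a ← 57.055037 − (+4.276e-07/-2.725e+00) = 57.055037
iter 5: u=1.488405  f(a)=-2.842e-14  f'(a)=-2.725e+00  a ← 57.055037 − (-2.842e-14/-2.725e+00) = 57.055037
converged: |Δa| < 1e-12 after 5 iterations
sag = a·(cosh(S/(2a)) − 1) = 57.055037·(cosh(1.488405) − 1) = 75.762135
T_max/T_min = cosh(S/(2a)) = 2.327878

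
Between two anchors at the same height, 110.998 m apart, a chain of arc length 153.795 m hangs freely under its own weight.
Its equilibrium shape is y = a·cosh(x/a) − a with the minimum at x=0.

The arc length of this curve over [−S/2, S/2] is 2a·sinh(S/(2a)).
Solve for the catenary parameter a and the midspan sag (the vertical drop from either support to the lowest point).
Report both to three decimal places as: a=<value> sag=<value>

seed: a₀ = √(S³/(24(L−S))) = √(110.998³/(24·42.797)) = 36.488873
iter 1: u=1.520984  f(a)=+5.232e+00  f'(a)=-2.935e+00  a ← 36.488873 − (+5.232e+00/-2.935e+00) = 38.271333
iter 2: u=1.450145  f(a)=+4.078e-01  f'(a)=-2.494e+00  a ← 38.271333 − (+4.078e-01/-2.494e+00) = 38.434848
iter 3: u=1.443976  f(a)=+2.940e-03  f'(a)=-2.458e+00  a ← 38.434848 − (+2.940e-03/-2.458e+00) = 38.436044
iter 4: u=1.443931  f(a)=+1.553e-07  f'(a)=-2.458e+00  a ← 38.436044 − (+1.553e-07/-2.458e+00) = 38.436044
iter 5: u=1.443931  f(a)=+2.842e-14  f'(a)=-2.458e+00  a ← 38.436044 − (+2.842e-14/-2.458e+00) = 38.436044
converged: |Δa| < 1e-12 after 5 iterations
sag = a·(cosh(S/(2a)) − 1) = 38.436044·(cosh(1.443931) − 1) = 47.532293
T_max/T_min = cosh(S/(2a)) = 2.236659

a=38.436 sag=47.532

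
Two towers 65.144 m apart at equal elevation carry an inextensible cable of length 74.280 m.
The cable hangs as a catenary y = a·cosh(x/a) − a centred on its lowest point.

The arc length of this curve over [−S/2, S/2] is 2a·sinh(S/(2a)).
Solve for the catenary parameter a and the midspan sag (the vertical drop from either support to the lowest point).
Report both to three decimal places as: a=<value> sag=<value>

a=36.232 sag=15.654

seed: a₀ = √(S³/(24(L−S))) = √(65.144³/(24·9.136)) = 35.508144
iter 1: u=0.917311  f(a)=+3.922e-01  f'(a)=-5.592e-01  a ← 35.508144 − (+3.922e-01/-5.592e-01) = 36.209439
iter 2: u=0.899544  f(a)=+1.192e-02  f'(a)=-5.257e-01  a ← 36.209439 − (+1.192e-02/-5.257e-01) = 36.232113
iter 3: u=0.898982  f(a)=+1.178e-05  f'(a)=-5.246e-01  a ← 36.232113 − (+1.178e-05/-5.246e-01) = 36.232136
iter 4: u=0.898981  f(a)=+1.154e-11  f'(a)=-5.246e-01  a ← 36.232136 − (+1.154e-11/-5.246e-01) = 36.232136
converged: |Δa| < 1e-12 after 4 iterations
sag = a·(cosh(S/(2a)) − 1) = 36.232136·(cosh(0.898981) − 1) = 15.653770
T_max/T_min = cosh(S/(2a)) = 1.432041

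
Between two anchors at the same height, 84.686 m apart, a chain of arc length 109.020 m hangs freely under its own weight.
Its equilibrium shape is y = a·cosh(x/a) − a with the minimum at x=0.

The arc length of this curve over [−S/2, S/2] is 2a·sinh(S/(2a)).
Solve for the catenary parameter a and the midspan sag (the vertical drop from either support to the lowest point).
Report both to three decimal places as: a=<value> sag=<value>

a=33.555 sag=30.455

seed: a₀ = √(S³/(24(L−S))) = √(84.686³/(24·24.334)) = 32.248169
iter 1: u=1.313036  f(a)=+2.186e+00  f'(a)=-1.786e+00  a ← 32.248169 − (+2.186e+00/-1.786e+00) = 33.472126
iter 2: u=1.265023  f(a)=+1.306e-01  f'(a)=-1.578e+00  a ← 33.472126 − (+1.306e-01/-1.578e+00) = 33.554878
iter 3: u=1.261903  f(a)=+5.319e-04  f'(a)=-1.565e+00  a ← 33.554878 − (+5.319e-04/-1.565e+00) = 33.555218
iter 4: u=1.261890  f(a)=+8.898e-09  f'(a)=-1.565e+00  a ← 33.555218 − (+8.898e-09/-1.565e+00) = 33.555218
iter 5: u=1.261890  f(a)=+0.000e+00  f'(a)=-1.565e+00  a ← 33.555218 − (+0.000e+00/-1.565e+00) = 33.555218
converged: |Δa| < 1e-12 after 5 iterations
sag = a·(cosh(S/(2a)) − 1) = 33.555218·(cosh(1.261890) − 1) = 30.454881
T_max/T_min = cosh(S/(2a)) = 1.907605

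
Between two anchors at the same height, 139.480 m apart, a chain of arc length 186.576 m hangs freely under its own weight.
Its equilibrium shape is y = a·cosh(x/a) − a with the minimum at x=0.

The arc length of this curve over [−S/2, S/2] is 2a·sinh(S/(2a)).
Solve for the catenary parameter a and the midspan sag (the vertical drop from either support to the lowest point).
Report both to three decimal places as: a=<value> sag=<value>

a=51.308 sag=55.159

seed: a₀ = √(S³/(24(L−S))) = √(139.480³/(24·47.096)) = 48.997089
iter 1: u=1.423350  f(a)=+5.007e+00  f'(a)=-2.341e+00  a ← 48.997089 − (+5.007e+00/-2.341e+00) = 51.135959
iter 2: u=1.363815  f(a)=+3.465e-01  f'(a)=-2.027e+00  a ← 51.135959 − (+3.465e-01/-2.027e+00) = 51.306899
iter 3: u=1.359271  f(a)=+1.933e-03  f'(a)=-2.005e+00  a ← 51.306899 − (+1.933e-03/-2.005e+00) = 51.307863
iter 4: u=1.359246  f(a)=+6.086e-08  f'(a)=-2.005e+00  a ← 51.307863 − (+6.086e-08/-2.005e+00) = 51.307863
iter 5: u=1.359246  f(a)=+0.000e+00  f'(a)=-2.005e+00  a ← 51.307863 − (+0.000e+00/-2.005e+00) = 51.307863
converged: |Δa| < 1e-12 after 5 iterations
sag = a·(cosh(S/(2a)) − 1) = 51.307863·(cosh(1.359246) − 1) = 55.158788
T_max/T_min = cosh(S/(2a)) = 2.075055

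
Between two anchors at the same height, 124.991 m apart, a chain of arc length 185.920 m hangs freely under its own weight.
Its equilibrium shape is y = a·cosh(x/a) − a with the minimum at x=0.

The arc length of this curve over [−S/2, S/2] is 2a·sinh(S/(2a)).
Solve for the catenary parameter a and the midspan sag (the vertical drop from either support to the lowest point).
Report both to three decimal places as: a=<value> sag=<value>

a=38.962 sag=61.833

seed: a₀ = √(S³/(24(L−S))) = √(124.991³/(24·60.929)) = 36.542686
iter 1: u=1.710205  f(a)=+9.557e+00  f'(a)=-4.418e+00  a ← 36.542686 − (+9.557e+00/-4.418e+00) = 38.706004
iter 2: u=1.614620  f(a)=+9.144e-01  f'(a)=-3.609e+00  a ← 38.706004 − (+9.144e-01/-3.609e+00) = 38.959346
iter 3: u=1.604121  f(a)=+1.033e-02  f'(a)=-3.528e+00  a ← 38.959346 − (+1.033e-02/-3.528e+00) = 38.962273
iter 4: u=1.604000  f(a)=+1.350e-06  f'(a)=-3.527e+00  a ← 38.962273 − (+1.350e-06/-3.527e+00) = 38.962273
iter 5: u=1.604000  f(a)=+5.684e-14  f'(a)=-3.527e+00  a ← 38.962273 − (+5.684e-14/-3.527e+00) = 38.962273
converged: |Δa| < 1e-12 after 5 iterations
sag = a·(cosh(S/(2a)) − 1) = 38.962273·(cosh(1.604000) − 1) = 61.832669
T_max/T_min = cosh(S/(2a)) = 2.586988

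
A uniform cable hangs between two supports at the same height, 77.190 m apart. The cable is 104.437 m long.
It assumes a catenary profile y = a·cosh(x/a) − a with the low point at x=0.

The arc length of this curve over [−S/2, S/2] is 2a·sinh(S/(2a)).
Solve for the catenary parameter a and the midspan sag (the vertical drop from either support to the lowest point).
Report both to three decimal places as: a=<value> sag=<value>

a=27.824 sag=31.345

seed: a₀ = √(S³/(24(L−S))) = √(77.190³/(24·27.247)) = 26.520188
iter 1: u=1.455306  f(a)=+3.035e+00  f'(a)=-2.524e+00  a ← 26.520188 − (+3.035e+00/-2.524e+00) = 27.722609
iter 2: u=1.392185  f(a)=+2.186e-01  f'(a)=-2.173e+00  a ← 27.722609 − (+2.186e-01/-2.173e+00) = 27.823243
iter 3: u=1.387150  f(a)=+1.329e-03  f'(a)=-2.146e+00  a ← 27.823243 − (+1.329e-03/-2.146e+00) = 27.823862
iter 4: u=1.387119  f(a)=+4.977e-08  f'(a)=-2.146e+00  a ← 27.823862 − (+4.977e-08/-2.146e+00) = 27.823862
iter 5: u=1.387119  f(a)=+2.842e-14  f'(a)=-2.146e+00  a ← 27.823862 − (+2.842e-14/-2.146e+00) = 27.823862
converged: |Δa| < 1e-12 after 5 iterations
sag = a·(cosh(S/(2a)) − 1) = 27.823862·(cosh(1.387119) − 1) = 31.344872
T_max/T_min = cosh(S/(2a)) = 2.126546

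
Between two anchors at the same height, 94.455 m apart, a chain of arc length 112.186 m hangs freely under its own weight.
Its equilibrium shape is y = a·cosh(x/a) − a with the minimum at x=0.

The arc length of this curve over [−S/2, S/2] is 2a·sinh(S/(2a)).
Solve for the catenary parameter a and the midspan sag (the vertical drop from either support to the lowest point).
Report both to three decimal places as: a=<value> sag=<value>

seed: a₀ = √(S³/(24(L−S))) = √(94.455³/(24·17.731)) = 44.500531
iter 1: u=1.061279  f(a)=+1.026e+00  f'(a)=-8.903e-01  a ← 44.500531 − (+1.026e+00/-8.903e-01) = 45.652614
iter 2: u=1.034497  f(a)=+4.118e-02  f'(a)=-8.201e-01  a ← 45.652614 − (+4.118e-02/-8.201e-01) = 45.702829
iter 3: u=1.033361  f(a)=+7.254e-05  f'(a)=-8.172e-01  a ← 45.702829 − (+7.254e-05/-8.172e-01) = 45.702918
iter 4: u=1.033359  f(a)=+2.259e-10  f'(a)=-8.172e-01  a ← 45.702918 − (+2.259e-10/-8.172e-01) = 45.702918
iter 5: u=1.033359  f(a)=+1.421e-14  f'(a)=-8.172e-01  a ← 45.702918 − (+1.421e-14/-8.172e-01) = 45.702918
converged: |Δa| < 1e-12 after 5 iterations
sag = a·(cosh(S/(2a)) − 1) = 45.702918·(cosh(1.033359) − 1) = 26.651635
T_max/T_min = cosh(S/(2a)) = 1.583150

a=45.703 sag=26.652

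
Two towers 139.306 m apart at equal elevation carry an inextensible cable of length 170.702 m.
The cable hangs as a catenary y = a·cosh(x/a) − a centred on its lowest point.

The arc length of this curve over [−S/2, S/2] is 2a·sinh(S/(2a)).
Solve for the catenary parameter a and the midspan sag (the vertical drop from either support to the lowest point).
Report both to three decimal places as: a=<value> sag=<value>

a=61.826 sag=43.565

seed: a₀ = √(S³/(24(L−S))) = √(139.306³/(24·31.396)) = 59.897949
iter 1: u=1.162861  f(a)=+2.192e+00  f'(a)=-1.197e+00  a ← 59.897949 − (+2.192e+00/-1.197e+00) = 61.729383
iter 2: u=1.128361  f(a)=+1.046e-01  f'(a)=-1.085e+00  a ← 61.729383 − (+1.046e-01/-1.085e+00) = 61.825729
iter 3: u=1.126602  f(a)=+2.643e-04  f'(a)=-1.080e+00  a ← 61.825729 − (+2.643e-04/-1.080e+00) = 61.825974
iter 4: u=1.126598  f(a)=+1.697e-09  f'(a)=-1.080e+00  a ← 61.825974 − (+1.697e-09/-1.080e+00) = 61.825974
iter 5: u=1.126598  f(a)=+2.842e-14  f'(a)=-1.080e+00  a ← 61.825974 − (+2.842e-14/-1.080e+00) = 61.825974
converged: |Δa| < 1e-12 after 5 iterations
sag = a·(cosh(S/(2a)) − 1) = 61.825974·(cosh(1.126598) − 1) = 43.564938
T_max/T_min = cosh(S/(2a)) = 1.704638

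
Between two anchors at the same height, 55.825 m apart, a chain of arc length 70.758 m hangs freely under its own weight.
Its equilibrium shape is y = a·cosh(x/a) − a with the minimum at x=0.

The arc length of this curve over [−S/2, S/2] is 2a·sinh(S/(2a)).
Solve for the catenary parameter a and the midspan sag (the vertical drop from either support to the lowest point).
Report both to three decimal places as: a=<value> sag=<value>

seed: a₀ = √(S³/(24(L−S))) = √(55.825³/(24·14.933)) = 22.032508
iter 1: u=1.266878  f(a)=+1.245e+00  f'(a)=-1.586e+00  a ← 22.032508 − (+1.245e+00/-1.586e+00) = 22.817644
iter 2: u=1.223286  f(a)=+6.966e-02  f'(a)=-1.413e+00  a ← 22.817644 − (+6.966e-02/-1.413e+00) = 22.866939
iter 3: u=1.220649  f(a)=+2.465e-04  f'(a)=-1.403e+00  a ← 22.866939 − (+2.465e-04/-1.403e+00) = 22.867115
iter 4: u=1.220639  f(a)=+3.113e-09  f'(a)=-1.403e+00  a ← 22.867115 − (+3.113e-09/-1.403e+00) = 22.867115
iter 5: u=1.220639  f(a)=-1.421e-14  f'(a)=-1.403e+00  a ← 22.867115 − (-1.421e-14/-1.403e+00) = 22.867115
converged: |Δa| < 1e-12 after 5 iterations
sag = a·(cosh(S/(2a)) − 1) = 22.867115·(cosh(1.220639) − 1) = 19.258632
T_max/T_min = cosh(S/(2a)) = 1.842198

a=22.867 sag=19.259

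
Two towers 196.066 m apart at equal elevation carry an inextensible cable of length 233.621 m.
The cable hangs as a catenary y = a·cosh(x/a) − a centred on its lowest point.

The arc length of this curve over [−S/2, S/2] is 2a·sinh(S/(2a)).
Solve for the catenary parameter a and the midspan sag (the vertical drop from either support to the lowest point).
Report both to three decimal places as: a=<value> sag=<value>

a=93.965 sag=55.949

seed: a₀ = √(S³/(24(L−S))) = √(196.066³/(24·37.555)) = 91.445835
iter 1: u=1.072034  f(a)=+2.218e+00  f'(a)=-9.197e-01  a ← 91.445835 − (+2.218e+00/-9.197e-01) = 93.857474
iter 2: u=1.044488  f(a)=+9.077e-02  f'(a)=-8.458e-01  a ← 93.857474 − (+9.077e-02/-8.458e-01) = 93.964790
iter 3: u=1.043295  f(a)=+1.664e-04  f'(a)=-8.427e-01  a ← 93.964790 − (+1.664e-04/-8.427e-01) = 93.964987
iter 4: u=1.043293  f(a)=+5.613e-10  f'(a)=-8.427e-01  a ← 93.964987 − (+5.613e-10/-8.427e-01) = 93.964987
iter 5: u=1.043293  f(a)=+2.842e-14  f'(a)=-8.427e-01  a ← 93.964987 − (+2.842e-14/-8.427e-01) = 93.964987
converged: |Δa| < 1e-12 after 5 iterations
sag = a·(cosh(S/(2a)) − 1) = 93.964987·(cosh(1.043293) − 1) = 55.948694
T_max/T_min = cosh(S/(2a)) = 1.595421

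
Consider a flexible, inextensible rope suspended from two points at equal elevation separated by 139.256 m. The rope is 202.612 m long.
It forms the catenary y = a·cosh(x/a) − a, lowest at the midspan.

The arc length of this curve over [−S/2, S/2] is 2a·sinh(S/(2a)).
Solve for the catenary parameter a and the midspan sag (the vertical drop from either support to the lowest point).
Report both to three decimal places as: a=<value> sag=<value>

a=44.762 sag=65.992

seed: a₀ = √(S³/(24(L−S))) = √(139.256³/(24·63.356)) = 42.142605
iter 1: u=1.652200  f(a)=+9.231e+00  f'(a)=-3.912e+00  a ← 42.142605 − (+9.231e+00/-3.912e+00) = 44.502502
iter 2: u=1.564586  f(a)=+8.322e-01  f'(a)=-3.236e+00  a ← 44.502502 − (+8.322e-01/-3.236e+00) = 44.759691
iter 3: u=1.555596  f(a)=+8.242e-03  f'(a)=-3.172e+00  a ← 44.759691 − (+8.242e-03/-3.172e+00) = 44.762290
iter 4: u=1.555506  f(a)=+8.262e-07  f'(a)=-3.171e+00  a ← 44.762290 − (+8.262e-07/-3.171e+00) = 44.762290
iter 5: u=1.555506  f(a)=+2.842e-14  f'(a)=-3.171e+00  a ← 44.762290 − (+2.842e-14/-3.171e+00) = 44.762290
converged: |Δa| < 1e-12 after 5 iterations
sag = a·(cosh(S/(2a)) − 1) = 44.762290·(cosh(1.555506) − 1) = 65.992250
T_max/T_min = cosh(S/(2a)) = 2.474282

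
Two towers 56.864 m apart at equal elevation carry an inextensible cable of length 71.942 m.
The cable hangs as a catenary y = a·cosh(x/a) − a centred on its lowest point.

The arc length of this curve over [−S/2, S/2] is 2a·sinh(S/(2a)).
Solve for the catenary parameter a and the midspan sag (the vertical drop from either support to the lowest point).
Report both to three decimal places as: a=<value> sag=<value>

a=23.388 sag=19.518

seed: a₀ = √(S³/(24(L−S))) = √(56.864³/(24·15.078)) = 22.541282
iter 1: u=1.261330  f(a)=+1.246e+00  f'(a)=-1.563e+00  a ← 22.541282 − (+1.246e+00/-1.563e+00) = 23.338331
iter 2: u=1.218253  f(a)=+6.913e-02  f'(a)=-1.394e+00  a ← 23.338331 − (+6.913e-02/-1.394e+00) = 23.387921
iter 3: u=1.215670  f(a)=+2.405e-04  f'(a)=-1.384e+00  a ← 23.387921 − (+2.405e-04/-1.384e+00) = 23.388095
iter 4: u=1.215661  f(a)=+2.934e-09  f'(a)=-1.384e+00  a ← 23.388095 − (+2.934e-09/-1.384e+00) = 23.388095
iter 5: u=1.215661  f(a)=+0.000e+00  f'(a)=-1.384e+00  a ← 23.388095 − (+0.000e+00/-1.384e+00) = 23.388095
converged: |Δa| < 1e-12 after 5 iterations
sag = a·(cosh(S/(2a)) − 1) = 23.388095·(cosh(1.215661) − 1) = 19.517800
T_max/T_min = cosh(S/(2a)) = 1.834519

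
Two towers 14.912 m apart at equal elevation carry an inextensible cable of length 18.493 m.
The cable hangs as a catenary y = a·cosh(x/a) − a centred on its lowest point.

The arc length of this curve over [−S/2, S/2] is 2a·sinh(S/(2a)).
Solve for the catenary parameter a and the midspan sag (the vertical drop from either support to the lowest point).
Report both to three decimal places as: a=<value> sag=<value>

a=6.424 sag=4.835

seed: a₀ = √(S³/(24(L−S))) = √(14.912³/(24·3.581)) = 6.211494
iter 1: u=1.200355  f(a)=+2.670e-01  f'(a)=-1.328e+00  a ← 6.211494 − (+2.670e-01/-1.328e+00) = 6.412568
iter 2: u=1.162717  f(a)=+1.351e-02  f'(a)=-1.197e+00  a ← 6.412568 − (+1.351e-02/-1.197e+00) = 6.423862
iter 3: u=1.160673  f(a)=+3.870e-05  f'(a)=-1.190e+00  a ← 6.423862 − (+3.870e-05/-1.190e+00) = 6.423894
iter 4: u=1.160667  f(a)=+3.194e-10  f'(a)=-1.190e+00  a ← 6.423894 − (+3.194e-10/-1.190e+00) = 6.423894
iter 5: u=1.160667  f(a)=+0.000e+00  f'(a)=-1.190e+00  a ← 6.423894 − (+0.000e+00/-1.190e+00) = 6.423894
converged: |Δa| < 1e-12 after 5 iterations
sag = a·(cosh(S/(2a)) − 1) = 6.423894·(cosh(1.160667) − 1) = 4.835066
T_max/T_min = cosh(S/(2a)) = 1.752669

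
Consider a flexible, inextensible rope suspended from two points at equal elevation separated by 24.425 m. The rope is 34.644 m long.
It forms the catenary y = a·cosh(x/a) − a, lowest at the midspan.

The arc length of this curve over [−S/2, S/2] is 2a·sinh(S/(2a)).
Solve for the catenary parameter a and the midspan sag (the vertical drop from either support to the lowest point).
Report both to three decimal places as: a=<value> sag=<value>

seed: a₀ = √(S³/(24(L−S))) = √(24.425³/(24·10.219)) = 7.708006
iter 1: u=1.584392  f(a)=+1.362e+00  f'(a)=-3.380e+00  a ← 7.708006 − (+1.362e+00/-3.380e+00) = 8.111013
iter 2: u=1.505669  f(a)=+1.141e-01  f'(a)=-2.835e+00  a ← 8.111013 − (+1.141e-01/-2.835e+00) = 8.151264
iter 3: u=1.498234  f(a)=+9.628e-04  f'(a)=-2.787e+00  a ← 8.151264 − (+9.628e-04/-2.787e+00) = 8.151609
iter 4: u=1.498170  f(a)=+6.982e-08  f'(a)=-2.787e+00  a ← 8.151609 − (+6.982e-08/-2.787e+00) = 8.151609
iter 5: u=1.498170  f(a)=+1.421e-14  f'(a)=-2.787e+00  a ← 8.151609 − (+1.421e-14/-2.787e+00) = 8.151609
converged: |Δa| < 1e-12 after 5 iterations
sag = a·(cosh(S/(2a)) − 1) = 8.151609·(cosh(1.498170) − 1) = 10.992592
T_max/T_min = cosh(S/(2a)) = 2.348518

a=8.152 sag=10.993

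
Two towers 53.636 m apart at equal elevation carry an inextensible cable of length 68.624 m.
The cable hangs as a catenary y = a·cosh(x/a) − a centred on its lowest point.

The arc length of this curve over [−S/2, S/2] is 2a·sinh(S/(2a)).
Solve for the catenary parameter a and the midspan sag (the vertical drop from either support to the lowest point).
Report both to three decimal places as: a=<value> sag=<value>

a=21.529 sag=18.978

seed: a₀ = √(S³/(24(L−S))) = √(53.636³/(24·14.988)) = 20.711288
iter 1: u=1.294849  f(a)=+1.308e+00  f'(a)=-1.705e+00  a ← 20.711288 − (+1.308e+00/-1.705e+00) = 21.478343
iter 2: u=1.248607  f(a)=+7.617e-02  f'(a)=-1.512e+00  a ← 21.478343 − (+7.617e-02/-1.512e+00) = 21.528729
iter 3: u=1.245684  f(a)=+2.937e-04  f'(a)=-1.500e+00  a ← 21.528729 − (+2.937e-04/-1.500e+00) = 21.528924
iter 4: u=1.245673  f(a)=+4.403e-09  f'(a)=-1.500e+00  a ← 21.528924 − (+4.403e-09/-1.500e+00) = 21.528924
iter 5: u=1.245673  f(a)=+1.421e-14  f'(a)=-1.500e+00  a ← 21.528924 − (+1.421e-14/-1.500e+00) = 21.528924
converged: |Δa| < 1e-12 after 5 iterations
sag = a·(cosh(S/(2a)) − 1) = 21.528924·(cosh(1.245673) − 1) = 18.977963
T_max/T_min = cosh(S/(2a)) = 1.881510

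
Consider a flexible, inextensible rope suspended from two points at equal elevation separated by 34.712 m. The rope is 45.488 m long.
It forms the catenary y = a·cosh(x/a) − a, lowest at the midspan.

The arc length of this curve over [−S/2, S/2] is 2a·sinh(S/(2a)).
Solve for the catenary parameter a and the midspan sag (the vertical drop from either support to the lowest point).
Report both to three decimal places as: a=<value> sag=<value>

seed: a₀ = √(S³/(24(L−S))) = √(34.712³/(24·10.776)) = 12.717011
iter 1: u=1.364786  f(a)=+1.049e+00  f'(a)=-2.032e+00  a ← 12.717011 − (+1.049e+00/-2.032e+00) = 13.233347
iter 2: u=1.311535  f(a)=+6.729e-02  f'(a)=-1.779e+00  a ← 13.233347 − (+6.729e-02/-1.779e+00) = 13.271168
iter 3: u=1.307797  f(a)=+3.187e-04  f'(a)=-1.762e+00  a ← 13.271168 − (+3.187e-04/-1.762e+00) = 13.271349
iter 4: u=1.307780  f(a)=+7.221e-09  f'(a)=-1.762e+00  a ← 13.271349 − (+7.221e-09/-1.762e+00) = 13.271349
iter 5: u=1.307780  f(a)=+7.105e-15  f'(a)=-1.762e+00  a ← 13.271349 − (+7.105e-15/-1.762e+00) = 13.271349
converged: |Δa| < 1e-12 after 5 iterations
sag = a·(cosh(S/(2a)) − 1) = 13.271349·(cosh(1.307780) − 1) = 13.061487
T_max/T_min = cosh(S/(2a)) = 1.984187

a=13.271 sag=13.061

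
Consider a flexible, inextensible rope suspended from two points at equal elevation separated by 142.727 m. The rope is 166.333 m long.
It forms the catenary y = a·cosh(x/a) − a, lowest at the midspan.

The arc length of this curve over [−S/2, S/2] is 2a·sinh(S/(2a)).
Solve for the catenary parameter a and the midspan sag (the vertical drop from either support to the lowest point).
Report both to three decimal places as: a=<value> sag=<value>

a=73.351 sag=37.541

seed: a₀ = √(S³/(24(L−S))) = √(142.727³/(24·23.606)) = 71.637824
iter 1: u=0.996171  f(a)=+1.199e+00  f'(a)=-7.268e-01  a ← 71.637824 − (+1.199e+00/-7.268e-01) = 73.287989
iter 2: u=0.973741  f(a)=+4.269e-02  f'(a)=-6.759e-01  a ← 73.287989 − (+4.269e-02/-6.759e-01) = 73.351152
iter 3: u=0.972902  f(a)=+5.852e-05  f'(a)=-6.740e-01  a ← 73.351152 − (+5.852e-05/-6.740e-01) = 73.351239
iter 4: u=0.972901  f(a)=+1.103e-10  f'(a)=-6.740e-01  a ← 73.351239 − (+1.103e-10/-6.740e-01) = 73.351239
iter 5: u=0.972901  f(a)=+0.000e+00  f'(a)=-6.740e-01  a ← 73.351239 − (+0.000e+00/-6.740e-01) = 73.351239
converged: |Δa| < 1e-12 after 5 iterations
sag = a·(cosh(S/(2a)) − 1) = 73.351239·(cosh(0.972901) − 1) = 37.540920
T_max/T_min = cosh(S/(2a)) = 1.511797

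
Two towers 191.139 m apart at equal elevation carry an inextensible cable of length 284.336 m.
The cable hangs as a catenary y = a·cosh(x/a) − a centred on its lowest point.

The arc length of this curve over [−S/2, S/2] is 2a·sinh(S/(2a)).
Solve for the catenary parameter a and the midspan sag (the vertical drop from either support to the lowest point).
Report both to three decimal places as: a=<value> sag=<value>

seed: a₀ = √(S³/(24(L−S))) = √(191.139³/(24·93.197)) = 55.874980
iter 1: u=1.710417  f(a)=+1.462e+01  f'(a)=-4.420e+00  a ← 55.874980 − (+1.462e+01/-4.420e+00) = 59.183418
iter 2: u=1.614802  f(a)=+1.399e+00  f'(a)=-3.611e+00  a ← 59.183418 − (+1.399e+00/-3.611e+00) = 59.570963
iter 3: u=1.604297  f(a)=+1.581e-02  f'(a)=-3.530e+00  a ← 59.570963 − (+1.581e-02/-3.530e+00) = 59.575442
iter 4: u=1.604176  f(a)=+2.069e-06  f'(a)=-3.529e+00  a ← 59.575442 − (+2.069e-06/-3.529e+00) = 59.575443
iter 5: u=1.604176  f(a)=+5.684e-14  f'(a)=-3.529e+00  a ← 59.575443 − (+5.684e-14/-3.529e+00) = 59.575443
converged: |Δa| < 1e-12 after 5 iterations
sag = a·(cosh(S/(2a)) − 1) = 59.575443·(cosh(1.604176) − 1) = 94.570506
T_max/T_min = cosh(S/(2a)) = 2.587408

a=59.575 sag=94.571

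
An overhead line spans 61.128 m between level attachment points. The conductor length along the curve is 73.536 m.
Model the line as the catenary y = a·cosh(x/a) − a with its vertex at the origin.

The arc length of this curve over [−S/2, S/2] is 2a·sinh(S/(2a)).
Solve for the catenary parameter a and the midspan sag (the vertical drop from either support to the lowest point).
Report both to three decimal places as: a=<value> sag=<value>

seed: a₀ = √(S³/(24(L−S))) = √(61.128³/(24·12.408)) = 27.695153
iter 1: u=1.103587  f(a)=+7.779e-01  f'(a)=-1.010e+00  a ← 27.695153 − (+7.779e-01/-1.010e+00) = 28.465304
iter 2: u=1.073728  f(a)=+3.363e-02  f'(a)=-9.244e-01  a ← 28.465304 − (+3.363e-02/-9.244e-01) = 28.501681
iter 3: u=1.072358  f(a)=+6.913e-05  f'(a)=-9.206e-01  a ← 28.501681 − (+6.913e-05/-9.206e-01) = 28.501756
iter 4: u=1.072355  f(a)=+2.935e-10  f'(a)=-9.206e-01  a ← 28.501756 − (+2.935e-10/-9.206e-01) = 28.501756
iter 5: u=1.072355  f(a)=+1.421e-14  f'(a)=-9.206e-01  a ← 28.501756 − (+1.421e-14/-9.206e-01) = 28.501756
converged: |Δa| < 1e-12 after 5 iterations
sag = a·(cosh(S/(2a)) − 1) = 28.501756·(cosh(1.072355) − 1) = 18.019593
T_max/T_min = cosh(S/(2a)) = 1.632227

a=28.502 sag=18.020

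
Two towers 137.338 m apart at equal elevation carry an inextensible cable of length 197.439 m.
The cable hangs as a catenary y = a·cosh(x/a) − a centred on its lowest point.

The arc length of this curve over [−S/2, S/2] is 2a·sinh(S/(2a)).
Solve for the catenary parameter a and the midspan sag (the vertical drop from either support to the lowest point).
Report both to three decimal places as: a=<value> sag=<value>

seed: a₀ = √(S³/(24(L−S))) = √(137.338³/(24·60.101)) = 42.377917
iter 1: u=1.620396  f(a)=+8.402e+00  f'(a)=-3.655e+00  a ← 42.377917 − (+8.402e+00/-3.655e+00) = 44.676986
iter 2: u=1.537011  f(a)=+7.322e-01  f'(a)=-3.043e+00  a ← 44.676986 − (+7.322e-01/-3.043e+00) = 44.917603
iter 3: u=1.528777  f(a)=+6.733e-03  f'(a)=-2.987e+00  a ← 44.917603 − (+6.733e-03/-2.987e+00) = 44.919857
iter 4: u=1.528700  f(a)=+5.809e-07  f'(a)=-2.987e+00  a ← 44.919857 − (+5.809e-07/-2.987e+00) = 44.919858
iter 5: u=1.528700  f(a)=+2.842e-14  f'(a)=-2.987e+00  a ← 44.919858 − (+2.842e-14/-2.987e+00) = 44.919858
converged: |Δa| < 1e-12 after 5 iterations
sag = a·(cosh(S/(2a)) − 1) = 44.919858·(cosh(1.528700) − 1) = 63.539044
T_max/T_min = cosh(S/(2a)) = 2.414498

a=44.920 sag=63.539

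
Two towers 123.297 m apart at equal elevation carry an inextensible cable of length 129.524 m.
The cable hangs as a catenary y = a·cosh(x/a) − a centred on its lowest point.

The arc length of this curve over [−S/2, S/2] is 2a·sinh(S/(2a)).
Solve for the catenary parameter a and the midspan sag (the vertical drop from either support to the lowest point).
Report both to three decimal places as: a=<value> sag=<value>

seed: a₀ = √(S³/(24(L−S))) = √(123.297³/(24·6.227)) = 111.991152
iter 1: u=0.550477  f(a)=+9.503e-02  f'(a)=-1.146e-01  a ← 111.991152 − (+9.503e-02/-1.146e-01) = 112.820301
iter 2: u=0.546431  f(a)=+1.066e-03  f'(a)=-1.121e-01  a ← 112.820301 − (+1.066e-03/-1.121e-01) = 112.829812
iter 3: u=0.546385  f(a)=+1.374e-07  f'(a)=-1.120e-01  a ← 112.829812 − (+1.374e-07/-1.120e-01) = 112.829813
iter 4: u=0.546385  f(a)=+2.842e-14  f'(a)=-1.120e-01  a ← 112.829813 − (+2.842e-14/-1.120e-01) = 112.829813
converged: |Δa| < 1e-12 after 4 iterations
sag = a·(cosh(S/(2a)) − 1) = 112.829813·(cosh(0.546385) − 1) = 17.265088
T_max/T_min = cosh(S/(2a)) = 1.153019

a=112.830 sag=17.265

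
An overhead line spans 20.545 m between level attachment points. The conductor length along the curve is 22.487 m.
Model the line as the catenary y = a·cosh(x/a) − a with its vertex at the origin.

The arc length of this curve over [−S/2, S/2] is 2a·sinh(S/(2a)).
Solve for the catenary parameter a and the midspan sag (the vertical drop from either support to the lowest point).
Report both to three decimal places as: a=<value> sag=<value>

a=13.830 sag=3.994

seed: a₀ = √(S³/(24(L−S))) = √(20.545³/(24·1.942)) = 13.640459
iter 1: u=0.753090  f(a)=+5.582e-02  f'(a)=-3.012e-01  a ← 13.640459 − (+5.582e-02/-3.012e-01) = 13.825769
iter 2: u=0.742997  f(a)=+1.158e-03  f'(a)=-2.888e-01  a ← 13.825769 − (+1.158e-03/-2.888e-01) = 13.829778
iter 3: u=0.742781  f(a)=+5.216e-07  f'(a)=-2.886e-01  a ← 13.829778 − (+5.216e-07/-2.886e-01) = 13.829780
iter 4: u=0.742781  f(a)=+1.101e-13  f'(a)=-2.886e-01  a ← 13.829780 − (+1.101e-13/-2.886e-01) = 13.829780
converged: |Δa| < 1e-12 after 4 iterations
sag = a·(cosh(S/(2a)) − 1) = 13.829780·(cosh(0.742781) − 1) = 3.993775
T_max/T_min = cosh(S/(2a)) = 1.288781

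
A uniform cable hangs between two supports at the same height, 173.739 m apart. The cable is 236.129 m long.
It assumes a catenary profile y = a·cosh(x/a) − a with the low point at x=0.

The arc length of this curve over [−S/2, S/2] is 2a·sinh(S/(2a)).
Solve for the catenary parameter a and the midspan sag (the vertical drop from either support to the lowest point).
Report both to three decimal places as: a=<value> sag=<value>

a=62.137 sag=71.280

seed: a₀ = √(S³/(24(L−S))) = √(173.739³/(24·62.390)) = 59.181077
iter 1: u=1.467859  f(a)=+7.077e+00  f'(a)=-2.599e+00  a ← 59.181077 − (+7.077e+00/-2.599e+00) = 61.903783
iter 2: u=1.403299  f(a)=+5.177e-01  f'(a)=-2.232e+00  a ← 61.903783 − (+5.177e-01/-2.232e+00) = 62.135756
iter 3: u=1.398060  f(a)=+3.253e-03  f'(a)=-2.204e+00  a ← 62.135756 − (+3.253e-03/-2.204e+00) = 62.137233
iter 4: u=1.398027  f(a)=+1.303e-07  f'(a)=-2.203e+00  a ← 62.137233 − (+1.303e-07/-2.203e+00) = 62.137233
iter 5: u=1.398027  f(a)=+0.000e+00  f'(a)=-2.203e+00  a ← 62.137233 − (+0.000e+00/-2.203e+00) = 62.137233
converged: |Δa| < 1e-12 after 5 iterations
sag = a·(cosh(S/(2a)) − 1) = 62.137233·(cosh(1.398027) − 1) = 71.280389
T_max/T_min = cosh(S/(2a)) = 2.147145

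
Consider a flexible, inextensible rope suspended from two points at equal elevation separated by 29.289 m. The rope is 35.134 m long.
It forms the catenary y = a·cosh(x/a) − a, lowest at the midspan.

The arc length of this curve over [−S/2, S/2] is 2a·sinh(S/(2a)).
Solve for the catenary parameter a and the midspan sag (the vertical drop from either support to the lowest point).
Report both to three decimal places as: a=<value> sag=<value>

a=13.767 sag=8.552

seed: a₀ = √(S³/(24(L−S))) = √(29.289³/(24·5.845)) = 13.383168
iter 1: u=1.094248  f(a)=+3.601e-01  f'(a)=-9.826e-01  a ← 13.383168 − (+3.601e-01/-9.826e-01) = 13.749604
iter 2: u=1.065085  f(a)=+1.532e-02  f'(a)=-9.006e-01  a ← 13.749604 − (+1.532e-02/-9.006e-01) = 13.766613
iter 3: u=1.063769  f(a)=+3.045e-05  f'(a)=-8.971e-01  a ← 13.766613 − (+3.045e-05/-8.971e-01) = 13.766647
iter 4: u=1.063767  f(a)=+1.209e-10  f'(a)=-8.971e-01  a ← 13.766647 − (+1.209e-10/-8.971e-01) = 13.766647
iter 5: u=1.063767  f(a)=-7.105e-15  f'(a)=-8.971e-01  a ← 13.766647 − (-7.105e-15/-8.971e-01) = 13.766647
converged: |Δa| < 1e-12 after 5 iterations
sag = a·(cosh(S/(2a)) − 1) = 13.766647·(cosh(1.063767) − 1) = 8.551957
T_max/T_min = cosh(S/(2a)) = 1.621208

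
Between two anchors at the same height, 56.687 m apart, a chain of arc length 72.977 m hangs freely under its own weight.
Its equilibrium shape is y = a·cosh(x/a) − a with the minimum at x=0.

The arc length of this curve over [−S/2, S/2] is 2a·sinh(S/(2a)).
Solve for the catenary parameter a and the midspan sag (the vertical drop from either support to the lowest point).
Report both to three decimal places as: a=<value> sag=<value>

seed: a₀ = √(S³/(24(L−S))) = √(56.687³/(24·16.290)) = 21.585348
iter 1: u=1.313090  f(a)=+1.463e+00  f'(a)=-1.786e+00  a ← 21.585348 − (+1.463e+00/-1.786e+00) = 22.404664
iter 2: u=1.265071  f(a)=+8.745e-02  f'(a)=-1.578e+00  a ← 22.404664 − (+8.745e-02/-1.578e+00) = 22.460063
iter 3: u=1.261951  f(a)=+3.562e-04  f'(a)=-1.566e+00  a ← 22.460063 − (+3.562e-04/-1.566e+00) = 22.460290
iter 4: u=1.261938  f(a)=+5.961e-09  f'(a)=-1.566e+00  a ← 22.460290 − (+5.961e-09/-1.566e+00) = 22.460290
iter 5: u=1.261938  f(a)=+0.000e+00  f'(a)=-1.566e+00  a ← 22.460290 − (+0.000e+00/-1.566e+00) = 22.460290
converged: |Δa| < 1e-12 after 5 iterations
sag = a·(cosh(S/(2a)) − 1) = 22.460290·(cosh(1.261938) − 1) = 20.386825
T_max/T_min = cosh(S/(2a)) = 1.907683

a=22.460 sag=20.387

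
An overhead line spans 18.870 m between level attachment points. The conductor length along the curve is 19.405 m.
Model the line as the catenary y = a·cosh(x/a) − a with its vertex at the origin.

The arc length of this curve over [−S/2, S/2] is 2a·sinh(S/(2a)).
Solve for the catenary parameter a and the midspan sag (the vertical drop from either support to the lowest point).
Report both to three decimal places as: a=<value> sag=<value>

seed: a₀ = √(S³/(24(L−S))) = √(18.870³/(24·0.535)) = 22.875750
iter 1: u=0.412445  f(a)=+4.569e-03  f'(a)=-4.757e-02  a ← 22.875750 − (+4.569e-03/-4.757e-02) = 22.971787
iter 2: u=0.410721  f(a)=+2.893e-05  f'(a)=-4.697e-02  a ← 22.971787 − (+2.893e-05/-4.697e-02) = 22.972403
iter 3: u=0.410710  f(a)=+1.177e-09  f'(a)=-4.697e-02  a ← 22.972403 − (+1.177e-09/-4.697e-02) = 22.972403
iter 4: u=0.410710  f(a)=+0.000e+00  f'(a)=-4.697e-02  a ← 22.972403 − (+0.000e+00/-4.697e-02) = 22.972403
converged: |Δa| < 1e-12 after 4 iterations
sag = a·(cosh(S/(2a)) − 1) = 22.972403·(cosh(0.410710) − 1) = 1.964915
T_max/T_min = cosh(S/(2a)) = 1.085534

a=22.972 sag=1.965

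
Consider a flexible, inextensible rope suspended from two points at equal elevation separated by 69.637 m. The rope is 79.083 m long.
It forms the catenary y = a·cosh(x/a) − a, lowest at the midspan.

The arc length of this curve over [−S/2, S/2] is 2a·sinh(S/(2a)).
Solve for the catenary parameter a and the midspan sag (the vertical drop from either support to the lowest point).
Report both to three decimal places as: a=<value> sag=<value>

seed: a₀ = √(S³/(24(L−S))) = √(69.637³/(24·9.446)) = 38.594951
iter 1: u=0.902152  f(a)=+3.919e-01  f'(a)=-5.305e-01  a ← 38.594951 − (+3.919e-01/-5.305e-01) = 39.333729
iter 2: u=0.885207  f(a)=+1.154e-02  f'(a)=-4.997e-01  a ← 39.333729 − (+1.154e-02/-4.997e-01) = 39.356816
iter 3: u=0.884688  f(a)=+1.067e-05  f'(a)=-4.988e-01  a ← 39.356816 − (+1.067e-05/-4.988e-01) = 39.356837
iter 4: u=0.884687  f(a)=+9.152e-12  f'(a)=-4.988e-01  a ← 39.356837 − (+9.152e-12/-4.988e-01) = 39.356837
converged: |Δa| < 1e-12 after 4 iterations
sag = a·(cosh(S/(2a)) − 1) = 39.356837·(cosh(0.884687) − 1) = 16.432865
T_max/T_min = cosh(S/(2a)) = 1.417535

a=39.357 sag=16.433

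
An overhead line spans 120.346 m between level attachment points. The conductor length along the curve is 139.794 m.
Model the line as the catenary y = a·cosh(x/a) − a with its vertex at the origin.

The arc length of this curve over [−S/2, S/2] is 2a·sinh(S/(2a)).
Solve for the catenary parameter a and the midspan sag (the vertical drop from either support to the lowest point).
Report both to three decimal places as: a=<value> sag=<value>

seed: a₀ = √(S³/(24(L−S))) = √(120.346³/(24·19.448)) = 61.108890
iter 1: u=0.984685  f(a)=+9.649e-01  f'(a)=-7.004e-01  a ← 61.108890 − (+9.649e-01/-7.004e-01) = 62.486549
iter 2: u=0.962975  f(a)=+3.359e-02  f'(a)=-6.524e-01  a ← 62.486549 − (+3.359e-02/-6.524e-01) = 62.538044
iter 3: u=0.962182  f(a)=+4.398e-05  f'(a)=-6.507e-01  a ← 62.538044 − (+4.398e-05/-6.507e-01) = 62.538111
iter 4: u=0.962181  f(a)=+7.560e-11  f'(a)=-6.507e-01  a ← 62.538111 − (+7.560e-11/-6.507e-01) = 62.538111
iter 5: u=0.962181  f(a)=+0.000e+00  f'(a)=-6.507e-01  a ← 62.538111 − (+0.000e+00/-6.507e-01) = 62.538111
converged: |Δa| < 1e-12 after 5 iterations
sag = a·(cosh(S/(2a)) − 1) = 62.538111·(cosh(0.962181) − 1) = 31.252112
T_max/T_min = cosh(S/(2a)) = 1.499729

a=62.538 sag=31.252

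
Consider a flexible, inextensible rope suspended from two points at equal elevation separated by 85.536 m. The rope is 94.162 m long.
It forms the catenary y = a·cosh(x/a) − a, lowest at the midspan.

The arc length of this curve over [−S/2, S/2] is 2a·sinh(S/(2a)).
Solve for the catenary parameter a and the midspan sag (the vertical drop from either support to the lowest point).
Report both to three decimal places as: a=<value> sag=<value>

a=55.794 sag=17.210

seed: a₀ = √(S³/(24(L−S))) = √(85.536³/(24·8.626)) = 54.981054
iter 1: u=0.777868  f(a)=+2.648e-01  f'(a)=-3.332e-01  a ← 54.981054 − (+2.648e-01/-3.332e-01) = 55.775700
iter 2: u=0.766786  f(a)=+5.849e-03  f'(a)=-3.186e-01  a ← 55.775700 − (+5.849e-03/-3.186e-01) = 55.794059
iter 3: u=0.766533  f(a)=+2.998e-06  f'(a)=-3.183e-01  a ← 55.794059 − (+2.998e-06/-3.183e-01) = 55.794068
iter 4: u=0.766533  f(a)=+8.100e-13  f'(a)=-3.183e-01  a ← 55.794068 − (+8.100e-13/-3.183e-01) = 55.794068
converged: |Δa| < 1e-12 after 4 iterations
sag = a·(cosh(S/(2a)) − 1) = 55.794068·(cosh(0.766533) − 1) = 17.210032
T_max/T_min = cosh(S/(2a)) = 1.308456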